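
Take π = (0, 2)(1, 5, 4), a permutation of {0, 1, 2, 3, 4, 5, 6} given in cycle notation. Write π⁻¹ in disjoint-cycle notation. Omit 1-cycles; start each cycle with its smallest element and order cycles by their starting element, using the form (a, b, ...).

The inverse reverses each cycle.
After reversing and putting each cycle's least element first, π⁻¹ = (0, 2)(1, 4, 5).

(0, 2)(1, 4, 5)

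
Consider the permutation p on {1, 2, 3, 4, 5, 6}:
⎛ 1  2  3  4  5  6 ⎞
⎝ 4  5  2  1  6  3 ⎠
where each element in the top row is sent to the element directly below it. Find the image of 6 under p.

3

The entry below 6 in the array is 3, so p(6) = 3.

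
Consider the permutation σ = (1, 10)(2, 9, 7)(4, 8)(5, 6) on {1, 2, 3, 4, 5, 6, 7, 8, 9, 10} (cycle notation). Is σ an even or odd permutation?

odd

The cycle lengths are 3, 2, 2, 2, 1.
A cycle of length ℓ contributes ℓ−1 transpositions, so σ is a product of 2 + 1 + 1 + 1 = 5 transpositions — odd.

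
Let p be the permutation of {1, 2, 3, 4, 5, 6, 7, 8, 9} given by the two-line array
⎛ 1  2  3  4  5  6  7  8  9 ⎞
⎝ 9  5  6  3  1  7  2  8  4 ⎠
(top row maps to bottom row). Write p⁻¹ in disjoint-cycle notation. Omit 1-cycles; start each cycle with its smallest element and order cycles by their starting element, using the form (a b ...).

The cycle decomposition of p is (1 9 4 3 6 7 2 5).
The inverse reverses every cycle; in canonical form, p⁻¹ = (1 5 2 7 6 3 4 9).

(1 5 2 7 6 3 4 9)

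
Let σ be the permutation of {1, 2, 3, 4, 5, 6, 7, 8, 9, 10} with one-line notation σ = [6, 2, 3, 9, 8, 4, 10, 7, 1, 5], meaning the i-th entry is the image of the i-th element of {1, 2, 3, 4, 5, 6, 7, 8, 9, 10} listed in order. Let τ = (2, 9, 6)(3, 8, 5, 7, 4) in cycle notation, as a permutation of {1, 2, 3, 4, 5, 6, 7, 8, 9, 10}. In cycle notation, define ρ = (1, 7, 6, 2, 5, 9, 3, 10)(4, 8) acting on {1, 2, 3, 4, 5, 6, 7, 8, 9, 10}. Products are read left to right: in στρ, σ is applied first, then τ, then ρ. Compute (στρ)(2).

Chase 2: σ(2) = 2; τ(2) = 9; ρ(9) = 3. Hence (στρ)(2) = 3.

3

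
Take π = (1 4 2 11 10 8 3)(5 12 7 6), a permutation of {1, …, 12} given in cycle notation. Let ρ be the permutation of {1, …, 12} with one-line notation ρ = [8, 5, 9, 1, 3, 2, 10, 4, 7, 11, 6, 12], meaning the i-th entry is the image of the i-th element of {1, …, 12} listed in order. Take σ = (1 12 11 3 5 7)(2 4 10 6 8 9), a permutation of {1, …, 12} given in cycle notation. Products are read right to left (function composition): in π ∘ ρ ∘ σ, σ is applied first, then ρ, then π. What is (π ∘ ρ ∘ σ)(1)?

Apply the permutations in order: σ(1) = 12, then ρ(12) = 12, then π(12) = 7. So (π ∘ ρ ∘ σ)(1) = 7.

7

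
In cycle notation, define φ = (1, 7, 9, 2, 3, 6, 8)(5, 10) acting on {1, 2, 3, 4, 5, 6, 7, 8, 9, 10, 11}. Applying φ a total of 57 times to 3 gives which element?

3 lies in the 7-cycle (1, 7, 9, 2, 3, 6, 8).
Powers repeat with period 7 on this cycle, and 57 mod 7 = 1, so φ^57(3) = φ^1(3).
Advancing 1 step from 3: 3 → 6.

6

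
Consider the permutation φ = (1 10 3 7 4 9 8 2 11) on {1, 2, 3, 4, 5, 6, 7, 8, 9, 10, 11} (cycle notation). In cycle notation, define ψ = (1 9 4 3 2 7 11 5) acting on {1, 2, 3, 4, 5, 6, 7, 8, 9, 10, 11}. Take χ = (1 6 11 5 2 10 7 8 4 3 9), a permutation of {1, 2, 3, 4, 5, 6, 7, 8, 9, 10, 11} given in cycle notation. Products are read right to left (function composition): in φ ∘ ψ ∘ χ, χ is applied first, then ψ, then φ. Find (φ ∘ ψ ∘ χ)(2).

3

Chase 2: χ(2) = 10; ψ(10) = 10; φ(10) = 3. Hence (φ ∘ ψ ∘ χ)(2) = 3.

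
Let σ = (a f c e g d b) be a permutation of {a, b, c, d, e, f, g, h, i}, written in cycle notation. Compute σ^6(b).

d

b lies in the 7-cycle (a f c e g d b).
Stepping 6 places around the cycle: b → a → f → c → e → g → d.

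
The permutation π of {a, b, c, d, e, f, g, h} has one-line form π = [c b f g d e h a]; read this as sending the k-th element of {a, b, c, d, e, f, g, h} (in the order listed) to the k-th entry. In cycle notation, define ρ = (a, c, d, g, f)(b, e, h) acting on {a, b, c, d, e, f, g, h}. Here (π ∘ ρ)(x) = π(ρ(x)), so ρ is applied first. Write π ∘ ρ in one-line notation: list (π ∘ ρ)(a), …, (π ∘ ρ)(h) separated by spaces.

(π ∘ ρ)(x) = π(ρ(x)). Computing each image: π(ρ(a)) = π(c) = f, π(ρ(b)) = π(e) = d, π(ρ(c)) = π(d) = g, π(ρ(d)) = π(g) = h, π(ρ(e)) = π(h) = a, π(ρ(f)) = π(a) = c, π(ρ(g)) = π(f) = e, π(ρ(h)) = π(b) = b.
Hence π ∘ ρ = [f d g h a c e b].

f d g h a c e b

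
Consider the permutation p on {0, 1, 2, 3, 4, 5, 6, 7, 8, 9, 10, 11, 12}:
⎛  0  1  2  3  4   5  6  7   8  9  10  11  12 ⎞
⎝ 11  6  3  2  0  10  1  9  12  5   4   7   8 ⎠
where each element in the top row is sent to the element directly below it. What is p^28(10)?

10

Tracing 10 → 4 → … returns to 10 after 7 steps, so 10 lies in a 7-cycle (0 11 7 9 5 10 4).
On a 7-cycle, p^7 is the identity, so p^28 = p^0 there (28 ≡ 0 mod 7).
So p^28(10) = 10.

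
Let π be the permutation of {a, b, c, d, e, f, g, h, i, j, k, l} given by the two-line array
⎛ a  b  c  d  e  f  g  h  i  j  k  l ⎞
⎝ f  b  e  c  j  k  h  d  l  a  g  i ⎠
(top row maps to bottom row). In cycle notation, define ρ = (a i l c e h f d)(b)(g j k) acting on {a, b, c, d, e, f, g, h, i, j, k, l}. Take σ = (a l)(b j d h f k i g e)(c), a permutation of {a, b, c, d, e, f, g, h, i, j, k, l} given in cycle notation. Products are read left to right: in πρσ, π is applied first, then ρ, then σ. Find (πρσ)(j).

g

Apply the permutations in order: π(j) = a, then ρ(a) = i, then σ(i) = g. So (πρσ)(j) = g.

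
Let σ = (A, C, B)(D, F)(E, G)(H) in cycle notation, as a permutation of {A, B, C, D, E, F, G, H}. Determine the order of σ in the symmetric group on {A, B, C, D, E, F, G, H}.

The cycle type of σ is (3, 2, 2, 1).
Since disjoint cycles commute, ord(σ) = lcm(3, 2, 2) = 6.

6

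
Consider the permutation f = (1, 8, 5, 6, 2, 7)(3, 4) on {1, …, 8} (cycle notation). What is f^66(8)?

8

8 lies in the 6-cycle (1, 8, 5, 6, 2, 7).
Since the cycle has length 6, f^66 acts on it the same as f^0 (66 mod 6 = 0).
So f^66(8) = 8.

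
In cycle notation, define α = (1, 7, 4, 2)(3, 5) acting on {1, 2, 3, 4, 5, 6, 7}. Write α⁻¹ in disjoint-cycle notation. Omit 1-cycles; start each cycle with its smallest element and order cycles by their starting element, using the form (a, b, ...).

If α sends a → b within a cycle, α⁻¹ sends b → a; equivalently, reverse each cycle.
After reversing and putting each cycle's least element first, α⁻¹ = (1, 2, 4, 7)(3, 5).

(1, 2, 4, 7)(3, 5)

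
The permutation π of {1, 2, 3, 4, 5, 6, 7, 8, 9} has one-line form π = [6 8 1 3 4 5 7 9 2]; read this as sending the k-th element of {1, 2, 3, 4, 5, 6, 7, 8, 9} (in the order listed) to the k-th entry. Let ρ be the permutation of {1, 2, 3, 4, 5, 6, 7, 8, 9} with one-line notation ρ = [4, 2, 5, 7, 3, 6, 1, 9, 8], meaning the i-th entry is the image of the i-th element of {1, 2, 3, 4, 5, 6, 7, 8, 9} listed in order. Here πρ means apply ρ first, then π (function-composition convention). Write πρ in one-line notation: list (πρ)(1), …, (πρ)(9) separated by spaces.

3 8 4 7 1 5 6 2 9

For each element, apply ρ then π: 1 → 4 → 3; 2 → 2 → 8; 3 → 5 → 4; 4 → 7 → 7; 5 → 3 → 1; 6 → 6 → 5; 7 → 1 → 6; 8 → 9 → 2; 9 → 8 → 9.
Collecting the images, πρ = [3 8 4 7 1 5 6 2 9].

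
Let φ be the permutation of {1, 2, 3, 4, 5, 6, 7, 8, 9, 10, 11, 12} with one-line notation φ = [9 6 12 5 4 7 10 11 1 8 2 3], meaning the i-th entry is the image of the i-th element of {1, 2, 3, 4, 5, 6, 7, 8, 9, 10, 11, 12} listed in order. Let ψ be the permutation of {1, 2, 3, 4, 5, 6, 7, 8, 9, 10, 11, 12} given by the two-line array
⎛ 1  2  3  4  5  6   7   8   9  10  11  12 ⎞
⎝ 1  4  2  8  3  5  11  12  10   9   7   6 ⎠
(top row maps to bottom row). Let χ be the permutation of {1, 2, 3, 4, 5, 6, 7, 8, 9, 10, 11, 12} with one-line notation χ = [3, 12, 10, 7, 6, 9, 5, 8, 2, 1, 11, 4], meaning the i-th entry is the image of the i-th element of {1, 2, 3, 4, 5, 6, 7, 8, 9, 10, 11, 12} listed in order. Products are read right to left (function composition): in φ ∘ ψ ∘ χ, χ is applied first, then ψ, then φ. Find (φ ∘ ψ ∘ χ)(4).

2

(φ ∘ ψ ∘ χ)(4) = φ(ψ(χ(4))). χ(4) = 7, then ψ(7) = 11, then φ(11) = 2, so the result is 2.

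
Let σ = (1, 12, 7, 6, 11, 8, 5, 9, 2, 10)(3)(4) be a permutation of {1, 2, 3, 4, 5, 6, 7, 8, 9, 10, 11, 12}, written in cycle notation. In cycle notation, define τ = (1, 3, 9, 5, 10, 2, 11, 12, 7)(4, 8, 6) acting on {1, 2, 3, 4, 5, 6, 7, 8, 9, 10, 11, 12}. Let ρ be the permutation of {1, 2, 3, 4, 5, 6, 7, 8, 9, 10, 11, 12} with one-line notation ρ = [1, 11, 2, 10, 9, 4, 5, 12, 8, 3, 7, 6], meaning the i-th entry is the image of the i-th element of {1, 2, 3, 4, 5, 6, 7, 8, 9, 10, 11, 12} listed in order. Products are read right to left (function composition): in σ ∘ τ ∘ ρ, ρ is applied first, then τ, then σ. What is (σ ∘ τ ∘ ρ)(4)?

(σ ∘ τ ∘ ρ)(4) = σ(τ(ρ(4))). ρ(4) = 10, then τ(10) = 2, then σ(2) = 10, so the result is 10.

10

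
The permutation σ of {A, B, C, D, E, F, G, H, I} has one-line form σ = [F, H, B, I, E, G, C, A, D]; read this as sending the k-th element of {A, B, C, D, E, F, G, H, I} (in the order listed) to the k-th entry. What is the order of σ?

Writing σ as disjoint cycles, the cycle lengths are 6, 2, 1.
The order is lcm(6, 2) = 6.

6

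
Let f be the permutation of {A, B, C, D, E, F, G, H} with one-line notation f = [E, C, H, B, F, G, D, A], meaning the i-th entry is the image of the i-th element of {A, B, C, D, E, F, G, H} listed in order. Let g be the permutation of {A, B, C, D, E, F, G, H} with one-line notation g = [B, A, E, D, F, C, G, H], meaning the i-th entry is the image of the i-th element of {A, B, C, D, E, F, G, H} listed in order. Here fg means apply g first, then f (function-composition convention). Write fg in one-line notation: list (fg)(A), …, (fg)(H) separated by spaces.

(fg)(x) = f(g(x)). Computing each image: f(g(A)) = f(B) = C, f(g(B)) = f(A) = E, f(g(C)) = f(E) = F, f(g(D)) = f(D) = B, f(g(E)) = f(F) = G, f(g(F)) = f(C) = H, f(g(G)) = f(G) = D, f(g(H)) = f(H) = A.
Hence fg = [C E F B G H D A].

C E F B G H D A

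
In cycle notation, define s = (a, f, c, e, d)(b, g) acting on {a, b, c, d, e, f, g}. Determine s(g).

b

Within (b, g), g ↦ b.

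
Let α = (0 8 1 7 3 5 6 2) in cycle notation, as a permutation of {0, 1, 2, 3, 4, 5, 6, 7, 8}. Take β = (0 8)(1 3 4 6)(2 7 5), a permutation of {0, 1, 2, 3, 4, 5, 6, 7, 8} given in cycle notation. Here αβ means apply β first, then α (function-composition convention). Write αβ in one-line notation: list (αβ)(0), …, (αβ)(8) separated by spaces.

Chase each element through β then α: 0 → 8 → 1; 1 → 3 → 5; 2 → 7 → 3; 3 → 4 → 4; 4 → 6 → 2; 5 → 2 → 0; 6 → 1 → 7; 7 → 5 → 6; 8 → 0 → 8.
So αβ in one-line form is 1 5 3 4 2 0 7 6 8.

1 5 3 4 2 0 7 6 8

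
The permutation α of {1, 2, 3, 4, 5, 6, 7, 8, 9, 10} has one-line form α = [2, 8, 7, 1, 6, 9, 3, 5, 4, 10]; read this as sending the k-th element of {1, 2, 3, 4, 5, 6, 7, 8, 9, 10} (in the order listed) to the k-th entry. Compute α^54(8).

Tracing 8 → 5 → … returns to 8 after 7 steps, so 8 lies in a 7-cycle (1 2 8 5 6 9 4).
Powers repeat with period 7 on this cycle, and 54 mod 7 = 5, so α^54(8) = α^5(8).
Advancing 5 steps from 8: 8 → 5 → 6 → 9 → 4 → 1.

1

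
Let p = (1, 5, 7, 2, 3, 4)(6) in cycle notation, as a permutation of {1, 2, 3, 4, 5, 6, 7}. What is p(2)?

3

Within (1, 5, 7, 2, 3, 4), 2 ↦ 3.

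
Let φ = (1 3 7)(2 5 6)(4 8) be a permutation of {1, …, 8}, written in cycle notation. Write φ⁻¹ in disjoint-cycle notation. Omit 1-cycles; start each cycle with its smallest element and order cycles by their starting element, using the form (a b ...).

(1 7 3)(2 6 5)(4 8)

Inverting a permutation written in cycle notation just reverses the order within every cycle.
Reversing each cycle of φ and rotating so the smallest element leads gives (1 7 3)(2 6 5)(4 8).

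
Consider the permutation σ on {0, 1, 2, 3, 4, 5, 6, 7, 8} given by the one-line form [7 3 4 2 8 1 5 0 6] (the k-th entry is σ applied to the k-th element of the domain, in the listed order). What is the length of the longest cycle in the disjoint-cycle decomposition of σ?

7

Decomposing into disjoint cycles gives (0 7)(1 3 2 4 8 6 5); the longest has length 7.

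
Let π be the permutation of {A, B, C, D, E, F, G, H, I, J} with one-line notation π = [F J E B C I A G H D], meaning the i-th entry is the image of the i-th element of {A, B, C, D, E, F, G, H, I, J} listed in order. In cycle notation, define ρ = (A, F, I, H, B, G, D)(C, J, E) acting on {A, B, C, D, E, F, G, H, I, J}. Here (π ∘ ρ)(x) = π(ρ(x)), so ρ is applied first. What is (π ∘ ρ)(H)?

J

First apply ρ: ρ(H) = B, then π(B) = J. Thus (π ∘ ρ)(H) = J.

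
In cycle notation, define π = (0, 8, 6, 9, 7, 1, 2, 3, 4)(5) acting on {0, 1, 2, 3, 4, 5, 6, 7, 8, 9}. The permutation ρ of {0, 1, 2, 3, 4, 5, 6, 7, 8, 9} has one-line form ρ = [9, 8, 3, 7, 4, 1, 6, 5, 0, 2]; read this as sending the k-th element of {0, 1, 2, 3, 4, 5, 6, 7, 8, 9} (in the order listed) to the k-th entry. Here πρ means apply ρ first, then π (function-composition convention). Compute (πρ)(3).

1

ρ(3) = 7, then π(7) = 1; composing gives (πρ)(3) = 1.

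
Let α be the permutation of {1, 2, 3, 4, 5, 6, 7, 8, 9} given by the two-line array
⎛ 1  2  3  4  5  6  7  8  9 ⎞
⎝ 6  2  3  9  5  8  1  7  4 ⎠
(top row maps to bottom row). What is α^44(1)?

1

Tracing 1 → 6 → … returns to 1 after 4 steps, so 1 lies in a 4-cycle (1, 6, 8, 7).
Since the cycle has length 4, α^44 acts on it the same as α^0 (44 mod 4 = 0).
So α^44(1) = 1.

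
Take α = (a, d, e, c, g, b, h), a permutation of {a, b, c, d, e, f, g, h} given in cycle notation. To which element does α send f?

f

f does not appear in any cycle of α, so it is a fixed point: α(f) = f.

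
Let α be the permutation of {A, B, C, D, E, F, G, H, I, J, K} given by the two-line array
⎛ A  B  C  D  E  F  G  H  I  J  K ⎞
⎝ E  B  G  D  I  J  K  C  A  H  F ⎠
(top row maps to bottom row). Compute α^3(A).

A

Tracing A → E → … returns to A after 3 steps, so A lies in a 3-cycle (A, E, I).
Powers repeat with period 3 on this cycle, and 3 mod 3 = 0, so α^3(A) = α^0(A).
So α^3(A) = A.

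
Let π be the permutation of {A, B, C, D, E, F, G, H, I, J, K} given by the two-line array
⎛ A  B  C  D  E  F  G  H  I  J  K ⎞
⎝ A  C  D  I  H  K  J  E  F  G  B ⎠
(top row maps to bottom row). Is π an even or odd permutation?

In disjoint-cycle form the cycle lengths are 6, 2, 2, 1.
A cycle is odd iff its length is even; π has 3 even-length cycles, so sgn(π) = (−1)^3 and π is odd.

odd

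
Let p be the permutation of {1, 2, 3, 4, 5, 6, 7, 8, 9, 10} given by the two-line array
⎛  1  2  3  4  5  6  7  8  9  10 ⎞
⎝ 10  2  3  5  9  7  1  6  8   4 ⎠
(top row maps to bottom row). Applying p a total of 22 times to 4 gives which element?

1

Tracing 4 → 5 → … returns to 4 after 8 steps, so 4 lies in an 8-cycle (1, 10, 4, 5, 9, 8, 6, 7).
Since the cycle has length 8, p^22 acts on it the same as p^6 (22 mod 8 = 6).
Advancing 6 steps from 4: 4 → 5 → 9 → 8 → 6 → 7 → 1.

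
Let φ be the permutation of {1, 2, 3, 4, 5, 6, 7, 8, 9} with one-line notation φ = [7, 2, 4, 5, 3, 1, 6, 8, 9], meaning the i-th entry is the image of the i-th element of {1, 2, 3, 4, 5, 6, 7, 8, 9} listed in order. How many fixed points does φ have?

The fixed points (elements with φ(x) = x) are {2, 8, 9}, so there are 3.

3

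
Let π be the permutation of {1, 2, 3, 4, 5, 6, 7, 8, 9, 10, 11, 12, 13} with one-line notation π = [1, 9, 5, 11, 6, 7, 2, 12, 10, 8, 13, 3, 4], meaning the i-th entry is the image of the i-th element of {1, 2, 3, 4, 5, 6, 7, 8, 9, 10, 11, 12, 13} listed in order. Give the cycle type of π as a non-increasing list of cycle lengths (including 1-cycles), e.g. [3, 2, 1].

[9, 3, 1]

The disjoint cycles are (1)(2 9 10 8 12 3 5 6 7)(4 11 13), with lengths 9, 3, 1 in non-increasing order.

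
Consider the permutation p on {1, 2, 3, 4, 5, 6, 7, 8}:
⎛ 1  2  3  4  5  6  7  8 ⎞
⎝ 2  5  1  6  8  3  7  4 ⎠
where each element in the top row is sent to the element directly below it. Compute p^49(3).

3

Tracing 3 → 1 → … returns to 3 after 7 steps, so 3 lies in a 7-cycle (1, 2, 5, 8, 4, 6, 3).
On a 7-cycle, p^7 is the identity, so p^49 = p^0 there (49 ≡ 0 mod 7).
So p^49(3) = 3.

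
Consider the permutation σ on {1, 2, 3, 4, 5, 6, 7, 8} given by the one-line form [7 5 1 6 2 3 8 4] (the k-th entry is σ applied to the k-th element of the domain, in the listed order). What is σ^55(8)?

Tracing 8 → 4 → … returns to 8 after 6 steps, so 8 lies in a 6-cycle (1 7 8 4 6 3).
Since the cycle has length 6, σ^55 acts on it the same as σ^1 (55 mod 6 = 1).
Advancing 1 step from 8: 8 → 4.

4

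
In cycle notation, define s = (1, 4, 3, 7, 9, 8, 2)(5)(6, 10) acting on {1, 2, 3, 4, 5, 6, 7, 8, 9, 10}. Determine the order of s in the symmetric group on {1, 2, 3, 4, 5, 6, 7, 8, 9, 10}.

The disjoint cycles have lengths 7, 2, 1.
Since disjoint cycles commute, ord(s) = lcm(7, 2) = 14.

14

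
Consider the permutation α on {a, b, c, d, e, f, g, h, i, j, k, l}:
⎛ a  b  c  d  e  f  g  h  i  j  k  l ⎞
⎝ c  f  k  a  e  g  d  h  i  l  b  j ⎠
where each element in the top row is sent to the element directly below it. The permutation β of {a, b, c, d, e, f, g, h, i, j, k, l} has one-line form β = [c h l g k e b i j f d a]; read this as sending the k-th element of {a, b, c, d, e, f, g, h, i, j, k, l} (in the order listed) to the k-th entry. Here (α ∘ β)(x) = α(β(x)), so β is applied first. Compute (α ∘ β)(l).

c

First apply β: β(l) = a, then α(a) = c. Thus (α ∘ β)(l) = c.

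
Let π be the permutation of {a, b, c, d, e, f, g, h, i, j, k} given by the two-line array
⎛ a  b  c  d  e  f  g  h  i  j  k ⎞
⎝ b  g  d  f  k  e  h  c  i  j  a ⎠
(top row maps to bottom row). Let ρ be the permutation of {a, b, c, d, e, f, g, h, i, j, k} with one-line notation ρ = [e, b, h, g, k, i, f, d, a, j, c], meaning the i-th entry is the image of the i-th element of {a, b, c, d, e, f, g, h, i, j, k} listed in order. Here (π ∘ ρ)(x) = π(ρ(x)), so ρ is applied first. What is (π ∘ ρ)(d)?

First apply ρ: ρ(d) = g, then π(g) = h. Thus (π ∘ ρ)(d) = h.

h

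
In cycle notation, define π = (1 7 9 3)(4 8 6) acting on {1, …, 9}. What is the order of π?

12

The cycle type of π is (4, 3, 1, 1).
The order is lcm(4, 3) = 12.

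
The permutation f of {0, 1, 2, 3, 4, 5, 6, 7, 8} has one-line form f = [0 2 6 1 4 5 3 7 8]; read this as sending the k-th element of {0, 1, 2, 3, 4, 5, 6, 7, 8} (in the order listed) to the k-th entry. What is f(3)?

1

3 is element number 4 of the domain, and entry number 4 of the one-line form is 1, so f(3) = 1.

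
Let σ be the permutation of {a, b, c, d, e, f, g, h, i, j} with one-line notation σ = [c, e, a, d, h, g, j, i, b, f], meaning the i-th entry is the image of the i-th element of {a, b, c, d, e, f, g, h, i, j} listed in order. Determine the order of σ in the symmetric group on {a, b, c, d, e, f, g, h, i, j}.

The disjoint-cycle form of σ has cycle lengths 4, 3, 2, 1.
The order of σ is the least common multiple of its cycle lengths: lcm(4, 3, 2) = 12.

12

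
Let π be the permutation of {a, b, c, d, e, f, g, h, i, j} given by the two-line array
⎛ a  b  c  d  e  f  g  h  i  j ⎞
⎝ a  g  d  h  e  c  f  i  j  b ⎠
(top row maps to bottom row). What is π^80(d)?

Tracing d → h → … returns to d after 8 steps, so d lies in an 8-cycle (b, g, f, c, d, h, i, j).
Powers repeat with period 8 on this cycle, and 80 mod 8 = 0, so π^80(d) = π^0(d).
So π^80(d) = d.

d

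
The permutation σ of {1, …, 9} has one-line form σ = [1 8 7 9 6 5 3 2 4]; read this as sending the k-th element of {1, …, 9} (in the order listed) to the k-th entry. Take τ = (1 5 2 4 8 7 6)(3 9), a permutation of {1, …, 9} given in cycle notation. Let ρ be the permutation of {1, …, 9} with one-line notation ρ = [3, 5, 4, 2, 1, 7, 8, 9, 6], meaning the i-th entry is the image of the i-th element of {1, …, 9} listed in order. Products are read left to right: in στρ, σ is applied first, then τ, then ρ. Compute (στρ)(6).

5

Apply the permutations in order: σ(6) = 5, then τ(5) = 2, then ρ(2) = 5. So (στρ)(6) = 5.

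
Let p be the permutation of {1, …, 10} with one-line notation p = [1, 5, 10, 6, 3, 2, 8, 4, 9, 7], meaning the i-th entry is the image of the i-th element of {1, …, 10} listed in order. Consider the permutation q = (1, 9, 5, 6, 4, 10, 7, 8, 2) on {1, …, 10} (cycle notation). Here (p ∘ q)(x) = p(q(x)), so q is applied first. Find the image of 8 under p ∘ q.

5

(p ∘ q)(8) = p(q(8)). q(8) = 2, then p(2) = 5. So (p ∘ q)(8) = 5.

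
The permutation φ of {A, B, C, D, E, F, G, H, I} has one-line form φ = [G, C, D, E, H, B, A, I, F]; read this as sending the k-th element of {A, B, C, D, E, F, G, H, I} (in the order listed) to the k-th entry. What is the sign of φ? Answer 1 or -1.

In disjoint-cycle form the cycle lengths are 7, 2.
A cycle of length ℓ contributes ℓ−1 transpositions, so φ is a product of 6 + 1 = 7 transpositions — odd.

-1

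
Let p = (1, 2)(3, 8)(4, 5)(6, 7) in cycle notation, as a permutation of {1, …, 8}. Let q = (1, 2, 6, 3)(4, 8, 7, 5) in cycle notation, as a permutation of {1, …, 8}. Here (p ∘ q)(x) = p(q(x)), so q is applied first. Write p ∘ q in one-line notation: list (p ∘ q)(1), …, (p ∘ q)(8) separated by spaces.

(p ∘ q)(x) = p(q(x)). Computing each image: p(q(1)) = p(2) = 1, p(q(2)) = p(6) = 7, p(q(3)) = p(1) = 2, p(q(4)) = p(8) = 3, p(q(5)) = p(4) = 5, p(q(6)) = p(3) = 8, p(q(7)) = p(5) = 4, p(q(8)) = p(7) = 6.
Hence p ∘ q = [1 7 2 3 5 8 4 6].

1 7 2 3 5 8 4 6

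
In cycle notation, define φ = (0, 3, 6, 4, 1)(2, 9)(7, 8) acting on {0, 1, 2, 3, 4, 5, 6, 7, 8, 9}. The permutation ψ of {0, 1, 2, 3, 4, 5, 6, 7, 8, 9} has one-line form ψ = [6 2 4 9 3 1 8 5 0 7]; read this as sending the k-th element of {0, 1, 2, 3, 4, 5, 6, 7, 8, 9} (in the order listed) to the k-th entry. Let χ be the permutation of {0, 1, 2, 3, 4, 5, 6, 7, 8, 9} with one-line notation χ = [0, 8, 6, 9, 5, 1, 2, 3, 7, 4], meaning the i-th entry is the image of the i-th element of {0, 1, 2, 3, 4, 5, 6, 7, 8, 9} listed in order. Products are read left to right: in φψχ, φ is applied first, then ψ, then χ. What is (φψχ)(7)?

0

(φψχ)(7) = χ(ψ(φ(7))). φ(7) = 8, then ψ(8) = 0, then χ(0) = 0, so the result is 0.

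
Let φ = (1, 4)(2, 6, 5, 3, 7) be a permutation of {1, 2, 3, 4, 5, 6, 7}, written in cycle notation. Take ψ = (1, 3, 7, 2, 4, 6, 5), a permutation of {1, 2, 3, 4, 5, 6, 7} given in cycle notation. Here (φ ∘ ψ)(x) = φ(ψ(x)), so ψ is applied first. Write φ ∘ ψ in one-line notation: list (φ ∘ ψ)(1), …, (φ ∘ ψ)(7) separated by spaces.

7 1 2 5 4 3 6

(φ ∘ ψ)(x) = φ(ψ(x)). Computing each image: φ(ψ(1)) = φ(3) = 7, φ(ψ(2)) = φ(4) = 1, φ(ψ(3)) = φ(7) = 2, φ(ψ(4)) = φ(6) = 5, φ(ψ(5)) = φ(1) = 4, φ(ψ(6)) = φ(5) = 3, φ(ψ(7)) = φ(2) = 6.
Hence φ ∘ ψ = [7 1 2 5 4 3 6].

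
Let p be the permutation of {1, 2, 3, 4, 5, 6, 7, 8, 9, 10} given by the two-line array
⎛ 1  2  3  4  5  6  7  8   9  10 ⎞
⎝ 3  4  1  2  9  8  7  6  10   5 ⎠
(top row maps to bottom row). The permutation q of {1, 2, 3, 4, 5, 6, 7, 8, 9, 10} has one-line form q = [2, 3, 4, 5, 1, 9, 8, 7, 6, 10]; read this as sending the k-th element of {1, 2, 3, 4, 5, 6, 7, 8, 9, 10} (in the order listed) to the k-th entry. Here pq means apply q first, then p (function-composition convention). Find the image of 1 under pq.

q(1) = 2, then p(2) = 4; composing gives (pq)(1) = 4.

4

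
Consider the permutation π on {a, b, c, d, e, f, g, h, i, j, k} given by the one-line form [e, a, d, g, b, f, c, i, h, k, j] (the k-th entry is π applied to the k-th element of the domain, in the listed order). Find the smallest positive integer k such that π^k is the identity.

6

Decomposing into disjoint cycles gives cycle lengths 3, 3, 2, 2, 1.
The order is lcm(3, 3, 2, 2) = 6.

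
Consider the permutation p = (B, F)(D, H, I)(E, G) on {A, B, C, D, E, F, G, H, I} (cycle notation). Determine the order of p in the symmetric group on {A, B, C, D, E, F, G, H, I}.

6

The disjoint cycles have lengths 3, 2, 2, 1, 1.
The order is lcm(3, 2, 2) = 6.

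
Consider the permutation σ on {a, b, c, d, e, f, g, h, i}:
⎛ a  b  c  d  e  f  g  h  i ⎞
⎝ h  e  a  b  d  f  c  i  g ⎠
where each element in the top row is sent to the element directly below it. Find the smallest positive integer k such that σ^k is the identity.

Writing σ as disjoint cycles, the cycle lengths are 5, 3, 1.
The order is lcm(5, 3) = 15.

15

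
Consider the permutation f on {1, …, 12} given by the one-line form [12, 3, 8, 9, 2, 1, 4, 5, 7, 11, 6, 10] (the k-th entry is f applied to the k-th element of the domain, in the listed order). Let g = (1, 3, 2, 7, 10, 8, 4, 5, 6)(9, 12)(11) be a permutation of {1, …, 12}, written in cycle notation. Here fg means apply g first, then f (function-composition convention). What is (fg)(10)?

5

(fg)(10) = f(g(10)). g(10) = 8, then f(8) = 5. So (fg)(10) = 5.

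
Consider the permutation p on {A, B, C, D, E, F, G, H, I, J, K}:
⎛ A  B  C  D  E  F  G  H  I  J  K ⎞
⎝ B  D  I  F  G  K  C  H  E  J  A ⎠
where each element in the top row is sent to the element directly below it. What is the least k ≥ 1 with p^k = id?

20

The disjoint-cycle form of p has cycle lengths 5, 4, 1, 1.
The order is lcm(5, 4) = 20.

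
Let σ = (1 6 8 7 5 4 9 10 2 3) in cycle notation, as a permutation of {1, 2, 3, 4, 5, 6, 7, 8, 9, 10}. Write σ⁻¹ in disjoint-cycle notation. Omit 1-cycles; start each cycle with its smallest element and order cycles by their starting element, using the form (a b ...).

Inverting a permutation written in cycle notation just reverses the order within every cycle.
After reversing and putting each cycle's least element first, σ⁻¹ = (1 3 2 10 9 4 5 7 8 6).

(1 3 2 10 9 4 5 7 8 6)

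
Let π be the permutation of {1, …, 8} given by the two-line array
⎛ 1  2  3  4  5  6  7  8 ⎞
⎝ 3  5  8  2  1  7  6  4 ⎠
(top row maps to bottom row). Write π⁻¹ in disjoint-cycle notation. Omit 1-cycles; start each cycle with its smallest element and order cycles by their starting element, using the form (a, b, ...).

(1, 5, 2, 4, 8, 3)(6, 7)

The cycle decomposition of π is (1, 3, 8, 4, 2, 5)(6, 7).
The inverse reverses every cycle; in canonical form, π⁻¹ = (1, 5, 2, 4, 8, 3)(6, 7).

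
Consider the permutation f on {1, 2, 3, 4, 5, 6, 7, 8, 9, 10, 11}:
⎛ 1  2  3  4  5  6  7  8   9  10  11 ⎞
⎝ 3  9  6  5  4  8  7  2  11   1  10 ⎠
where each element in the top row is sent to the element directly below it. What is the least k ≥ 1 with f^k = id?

8

The disjoint-cycle form of f has cycle lengths 8, 2, 1.
The order is lcm(8, 2) = 8.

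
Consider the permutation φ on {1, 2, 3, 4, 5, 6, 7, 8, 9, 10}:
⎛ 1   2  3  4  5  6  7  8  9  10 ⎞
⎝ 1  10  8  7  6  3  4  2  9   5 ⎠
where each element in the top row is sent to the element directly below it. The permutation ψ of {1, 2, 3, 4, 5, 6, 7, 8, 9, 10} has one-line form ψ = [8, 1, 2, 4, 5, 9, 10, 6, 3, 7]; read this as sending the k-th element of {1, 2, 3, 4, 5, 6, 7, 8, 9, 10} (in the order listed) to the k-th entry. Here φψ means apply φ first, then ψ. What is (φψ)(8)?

First apply φ: φ(8) = 2, then ψ(2) = 1. Thus (φψ)(8) = 1.

1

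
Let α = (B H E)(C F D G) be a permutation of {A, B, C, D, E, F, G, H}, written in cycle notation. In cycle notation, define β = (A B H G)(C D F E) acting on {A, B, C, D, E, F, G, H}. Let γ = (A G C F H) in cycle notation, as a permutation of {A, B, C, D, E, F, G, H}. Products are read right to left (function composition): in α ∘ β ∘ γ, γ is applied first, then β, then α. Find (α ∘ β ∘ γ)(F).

C

Chase F: γ(F) = H; β(H) = G; α(G) = C. Hence (α ∘ β ∘ γ)(F) = C.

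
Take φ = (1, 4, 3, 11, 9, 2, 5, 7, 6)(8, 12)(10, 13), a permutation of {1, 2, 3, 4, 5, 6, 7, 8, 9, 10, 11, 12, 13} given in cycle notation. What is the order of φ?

18

The disjoint cycles have lengths 9, 2, 2.
Since disjoint cycles commute, ord(φ) = lcm(9, 2, 2) = 18.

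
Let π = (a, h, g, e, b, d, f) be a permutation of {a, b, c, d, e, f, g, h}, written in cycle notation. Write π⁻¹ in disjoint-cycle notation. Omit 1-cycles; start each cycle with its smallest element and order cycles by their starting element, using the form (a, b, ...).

(a, f, d, b, e, g, h)

If π sends a → b within a cycle, π⁻¹ sends b → a; equivalently, reverse each cycle.
Reversing each cycle of π and rotating so the smallest element leads gives (a, f, d, b, e, g, h).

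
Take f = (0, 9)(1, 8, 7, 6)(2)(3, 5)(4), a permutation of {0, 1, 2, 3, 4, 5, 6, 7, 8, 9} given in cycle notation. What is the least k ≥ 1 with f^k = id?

4

The disjoint cycles have lengths 4, 2, 2, 1, 1.
The order of f is the least common multiple of its cycle lengths: lcm(4, 2, 2) = 4.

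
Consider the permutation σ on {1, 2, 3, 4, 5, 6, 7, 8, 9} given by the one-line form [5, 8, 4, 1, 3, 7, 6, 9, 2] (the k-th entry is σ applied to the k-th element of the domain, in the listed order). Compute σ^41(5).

Tracing 5 → 3 → … returns to 5 after 4 steps, so 5 lies in a 4-cycle (1, 5, 3, 4).
Powers repeat with period 4 on this cycle, and 41 mod 4 = 1, so σ^41(5) = σ^1(5).
Advancing 1 step from 5: 5 → 3.

3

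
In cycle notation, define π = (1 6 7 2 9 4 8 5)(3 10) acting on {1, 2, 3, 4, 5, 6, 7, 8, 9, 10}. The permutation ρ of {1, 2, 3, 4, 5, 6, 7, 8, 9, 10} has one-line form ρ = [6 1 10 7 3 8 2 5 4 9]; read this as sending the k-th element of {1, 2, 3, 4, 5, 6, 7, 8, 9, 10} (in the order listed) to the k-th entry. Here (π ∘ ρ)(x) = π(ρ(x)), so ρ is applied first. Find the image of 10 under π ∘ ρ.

ρ(10) = 9, then π(9) = 4; composing gives (π ∘ ρ)(10) = 4.

4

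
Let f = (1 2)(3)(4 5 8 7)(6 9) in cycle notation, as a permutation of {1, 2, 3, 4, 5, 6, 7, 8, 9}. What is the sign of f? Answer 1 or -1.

-1

The cycle lengths are 4, 2, 2, 1.
A cycle is odd iff its length is even; f has 3 even-length cycles, so sgn(f) = (−1)^3 and f is odd.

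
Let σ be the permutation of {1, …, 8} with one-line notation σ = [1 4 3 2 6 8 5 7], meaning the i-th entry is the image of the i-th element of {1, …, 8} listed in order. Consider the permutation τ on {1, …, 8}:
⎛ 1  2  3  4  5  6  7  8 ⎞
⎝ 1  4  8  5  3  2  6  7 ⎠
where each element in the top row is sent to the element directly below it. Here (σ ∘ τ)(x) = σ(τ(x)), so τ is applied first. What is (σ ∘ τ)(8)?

5

First apply τ: τ(8) = 7, then σ(7) = 5. Thus (σ ∘ τ)(8) = 5.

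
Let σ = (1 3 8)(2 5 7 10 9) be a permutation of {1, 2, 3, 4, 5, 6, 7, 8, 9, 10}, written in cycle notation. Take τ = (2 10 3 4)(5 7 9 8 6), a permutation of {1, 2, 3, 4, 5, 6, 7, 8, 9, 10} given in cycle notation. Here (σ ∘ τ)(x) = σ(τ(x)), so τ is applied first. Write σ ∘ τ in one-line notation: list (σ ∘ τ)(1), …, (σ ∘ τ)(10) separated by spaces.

(σ ∘ τ)(x) = σ(τ(x)). Computing each image: σ(τ(1)) = σ(1) = 3, σ(τ(2)) = σ(10) = 9, σ(τ(3)) = σ(4) = 4, σ(τ(4)) = σ(2) = 5, σ(τ(5)) = σ(7) = 10, σ(τ(6)) = σ(5) = 7, σ(τ(7)) = σ(9) = 2, σ(τ(8)) = σ(6) = 6, σ(τ(9)) = σ(8) = 1, σ(τ(10)) = σ(3) = 8.
Hence σ ∘ τ = [3 9 4 5 10 7 2 6 1 8].

3 9 4 5 10 7 2 6 1 8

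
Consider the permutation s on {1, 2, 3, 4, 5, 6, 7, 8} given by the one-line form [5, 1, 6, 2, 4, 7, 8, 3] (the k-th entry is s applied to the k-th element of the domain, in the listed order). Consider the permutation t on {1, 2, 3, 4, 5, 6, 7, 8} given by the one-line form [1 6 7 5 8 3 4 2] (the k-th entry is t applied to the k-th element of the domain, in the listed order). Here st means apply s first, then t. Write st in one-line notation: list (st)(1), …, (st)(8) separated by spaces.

For each element, apply s then t: 1 → 5 → 8; 2 → 1 → 1; 3 → 6 → 3; 4 → 2 → 6; 5 → 4 → 5; 6 → 7 → 4; 7 → 8 → 2; 8 → 3 → 7.
So st in one-line form is 8 1 3 6 5 4 2 7.

8 1 3 6 5 4 2 7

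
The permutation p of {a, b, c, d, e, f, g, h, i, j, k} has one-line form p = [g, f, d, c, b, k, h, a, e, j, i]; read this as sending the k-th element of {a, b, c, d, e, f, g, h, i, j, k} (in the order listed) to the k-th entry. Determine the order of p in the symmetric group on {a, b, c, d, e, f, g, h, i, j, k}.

30

The disjoint-cycle form of p has cycle lengths 5, 3, 2, 1.
The order is lcm(5, 3, 2) = 30.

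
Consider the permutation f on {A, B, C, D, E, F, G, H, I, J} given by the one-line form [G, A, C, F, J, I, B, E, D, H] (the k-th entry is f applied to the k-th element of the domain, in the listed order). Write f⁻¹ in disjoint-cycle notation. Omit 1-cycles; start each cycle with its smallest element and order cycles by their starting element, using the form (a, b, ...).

(A, B, G)(D, I, F)(E, H, J)

First write f in disjoint cycles: (A, G, B)(D, F, I)(E, J, H).
The inverse reverses every cycle; in canonical form, f⁻¹ = (A, B, G)(D, I, F)(E, H, J).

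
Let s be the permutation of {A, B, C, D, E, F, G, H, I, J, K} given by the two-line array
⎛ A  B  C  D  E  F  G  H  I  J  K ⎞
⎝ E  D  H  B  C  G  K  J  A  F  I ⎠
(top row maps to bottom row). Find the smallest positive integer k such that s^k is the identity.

The disjoint-cycle form of s has cycle lengths 9, 2.
The order of s is the least common multiple of its cycle lengths: lcm(9, 2) = 18.

18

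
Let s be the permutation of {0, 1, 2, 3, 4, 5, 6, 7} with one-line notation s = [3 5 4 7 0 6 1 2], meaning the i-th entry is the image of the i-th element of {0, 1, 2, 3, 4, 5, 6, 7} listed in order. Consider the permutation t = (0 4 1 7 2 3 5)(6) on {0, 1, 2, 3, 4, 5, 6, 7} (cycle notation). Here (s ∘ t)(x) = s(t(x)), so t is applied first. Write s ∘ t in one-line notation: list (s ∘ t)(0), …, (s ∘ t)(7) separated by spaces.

0 2 7 6 5 3 1 4

(s ∘ t)(x) = s(t(x)). Computing each image: s(t(0)) = s(4) = 0, s(t(1)) = s(7) = 2, s(t(2)) = s(3) = 7, s(t(3)) = s(5) = 6, s(t(4)) = s(1) = 5, s(t(5)) = s(0) = 3, s(t(6)) = s(6) = 1, s(t(7)) = s(2) = 4.
Hence s ∘ t = [0 2 7 6 5 3 1 4].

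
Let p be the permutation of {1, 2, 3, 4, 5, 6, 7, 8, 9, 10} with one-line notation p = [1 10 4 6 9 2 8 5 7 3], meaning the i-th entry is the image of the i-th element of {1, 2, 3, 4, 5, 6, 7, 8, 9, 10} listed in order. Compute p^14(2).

6

Tracing 2 → 10 → … returns to 2 after 5 steps, so 2 lies in a 5-cycle (2, 10, 3, 4, 6).
Since the cycle has length 5, p^14 acts on it the same as p^4 (14 mod 5 = 4).
Advancing 4 steps from 2: 2 → 10 → 3 → 4 → 6.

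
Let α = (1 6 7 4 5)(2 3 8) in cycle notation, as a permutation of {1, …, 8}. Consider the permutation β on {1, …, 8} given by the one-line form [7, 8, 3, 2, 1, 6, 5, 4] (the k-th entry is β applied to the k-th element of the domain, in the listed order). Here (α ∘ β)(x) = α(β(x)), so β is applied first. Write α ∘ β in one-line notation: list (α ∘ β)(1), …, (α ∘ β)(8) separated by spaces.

(α ∘ β)(x) = α(β(x)). Computing each image: α(β(1)) = α(7) = 4, α(β(2)) = α(8) = 2, α(β(3)) = α(3) = 8, α(β(4)) = α(2) = 3, α(β(5)) = α(1) = 6, α(β(6)) = α(6) = 7, α(β(7)) = α(5) = 1, α(β(8)) = α(4) = 5.
Hence α ∘ β = [4 2 8 3 6 7 1 5].

4 2 8 3 6 7 1 5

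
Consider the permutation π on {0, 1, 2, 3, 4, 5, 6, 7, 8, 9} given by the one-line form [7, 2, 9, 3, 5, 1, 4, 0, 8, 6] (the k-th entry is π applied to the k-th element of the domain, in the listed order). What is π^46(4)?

9

Tracing 4 → 5 → … returns to 4 after 6 steps, so 4 lies in a 6-cycle (1, 2, 9, 6, 4, 5).
Since the cycle has length 6, π^46 acts on it the same as π^4 (46 mod 6 = 4).
Stepping 4 places around the cycle: 4 → 5 → 1 → 2 → 9.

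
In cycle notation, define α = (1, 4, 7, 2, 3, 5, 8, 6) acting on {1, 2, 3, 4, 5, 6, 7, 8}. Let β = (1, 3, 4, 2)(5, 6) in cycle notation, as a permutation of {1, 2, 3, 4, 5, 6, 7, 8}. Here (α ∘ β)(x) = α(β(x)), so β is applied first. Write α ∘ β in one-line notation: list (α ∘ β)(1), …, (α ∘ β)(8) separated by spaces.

5 4 7 3 1 8 2 6

(α ∘ β)(x) = α(β(x)). Computing each image: α(β(1)) = α(3) = 5, α(β(2)) = α(1) = 4, α(β(3)) = α(4) = 7, α(β(4)) = α(2) = 3, α(β(5)) = α(6) = 1, α(β(6)) = α(5) = 8, α(β(7)) = α(7) = 2, α(β(8)) = α(8) = 6.
Hence α ∘ β = [5 4 7 3 1 8 2 6].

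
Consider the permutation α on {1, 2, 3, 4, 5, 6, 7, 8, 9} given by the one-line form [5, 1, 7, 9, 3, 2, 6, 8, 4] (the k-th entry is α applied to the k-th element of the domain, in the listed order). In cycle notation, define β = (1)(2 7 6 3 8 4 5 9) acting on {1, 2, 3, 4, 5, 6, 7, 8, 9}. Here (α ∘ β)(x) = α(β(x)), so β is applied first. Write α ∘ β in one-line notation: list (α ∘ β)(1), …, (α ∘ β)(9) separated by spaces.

5 6 8 3 4 7 2 9 1

For each element, apply β then α: 1 → 1 → 5; 2 → 7 → 6; 3 → 8 → 8; 4 → 5 → 3; 5 → 9 → 4; 6 → 3 → 7; 7 → 6 → 2; 8 → 4 → 9; 9 → 2 → 1.
Collecting the images, α ∘ β = [5 6 8 3 4 7 2 9 1].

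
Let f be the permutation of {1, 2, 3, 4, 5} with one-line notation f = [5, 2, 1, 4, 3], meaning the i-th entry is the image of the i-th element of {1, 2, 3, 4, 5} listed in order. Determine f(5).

3

5 is element number 5 of the domain, and entry number 5 of the one-line form is 3, so f(5) = 3.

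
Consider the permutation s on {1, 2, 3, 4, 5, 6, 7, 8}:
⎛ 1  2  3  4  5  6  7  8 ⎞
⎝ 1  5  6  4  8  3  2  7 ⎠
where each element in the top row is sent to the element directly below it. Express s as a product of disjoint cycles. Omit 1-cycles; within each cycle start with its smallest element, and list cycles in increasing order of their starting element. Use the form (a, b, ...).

Iterating s from 2 gives 2 → 5 → 8 → 7 → 2; that is the 4-cycle (2, 5, 8, 7).
Continuing from each remaining unvisited element yields (2, 5, 8, 7)(3, 6).

(2, 5, 8, 7)(3, 6)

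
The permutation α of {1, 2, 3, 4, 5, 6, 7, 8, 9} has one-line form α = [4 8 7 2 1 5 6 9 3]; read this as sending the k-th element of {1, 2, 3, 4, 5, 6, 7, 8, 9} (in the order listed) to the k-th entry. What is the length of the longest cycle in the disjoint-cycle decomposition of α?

Decomposing into disjoint cycles gives (1 4 2 8 9 3 7 6 5); the longest has length 9.

9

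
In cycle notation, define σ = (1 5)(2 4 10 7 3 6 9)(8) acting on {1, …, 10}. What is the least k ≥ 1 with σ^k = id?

The cycle type of σ is (7, 2, 1).
Since disjoint cycles commute, ord(σ) = lcm(7, 2) = 14.

14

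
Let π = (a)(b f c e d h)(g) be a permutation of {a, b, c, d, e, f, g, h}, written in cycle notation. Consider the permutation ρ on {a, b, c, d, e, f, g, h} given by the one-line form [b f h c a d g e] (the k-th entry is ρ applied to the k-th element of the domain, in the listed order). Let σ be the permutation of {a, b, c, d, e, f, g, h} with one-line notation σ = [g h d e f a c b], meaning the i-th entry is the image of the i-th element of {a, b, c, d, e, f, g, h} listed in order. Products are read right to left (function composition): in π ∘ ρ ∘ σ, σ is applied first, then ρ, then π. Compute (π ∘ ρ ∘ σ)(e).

Chase e: σ(e) = f; ρ(f) = d; π(d) = h. Hence (π ∘ ρ ∘ σ)(e) = h.

h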